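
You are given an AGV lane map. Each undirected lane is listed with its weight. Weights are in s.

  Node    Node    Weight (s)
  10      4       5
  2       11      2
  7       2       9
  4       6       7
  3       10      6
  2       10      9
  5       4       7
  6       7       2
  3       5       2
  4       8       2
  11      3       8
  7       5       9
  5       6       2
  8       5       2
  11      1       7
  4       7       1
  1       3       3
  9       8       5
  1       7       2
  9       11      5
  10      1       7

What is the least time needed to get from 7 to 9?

Shortest distances from 7:
7: 0
4: 1  (via 7)
1: 2  (via 7)
6: 2  (via 7)
8: 3  (via 4)
5: 4  (via 6)
3: 5  (via 1)
10: 6  (via 4)
9: 8  (via 8)
Shortest route: 7–4–8–9 = 8 s.

8 s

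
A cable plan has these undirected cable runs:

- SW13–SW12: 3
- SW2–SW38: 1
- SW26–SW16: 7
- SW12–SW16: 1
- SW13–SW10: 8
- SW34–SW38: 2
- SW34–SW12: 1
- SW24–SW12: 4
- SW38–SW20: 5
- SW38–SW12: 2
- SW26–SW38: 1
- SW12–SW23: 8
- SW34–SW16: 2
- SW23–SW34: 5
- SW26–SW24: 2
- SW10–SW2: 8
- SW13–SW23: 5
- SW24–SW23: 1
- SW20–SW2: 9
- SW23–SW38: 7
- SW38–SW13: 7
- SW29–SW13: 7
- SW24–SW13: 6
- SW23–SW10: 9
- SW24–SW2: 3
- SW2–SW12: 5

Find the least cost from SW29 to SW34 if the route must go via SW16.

13

Best SW29 to SW16: SW29 → SW13 → SW12 → SW16 costing 11
Best SW16 to SW34: SW16 → SW34 costing 2
Total via SW16: 11 + 2 = 13.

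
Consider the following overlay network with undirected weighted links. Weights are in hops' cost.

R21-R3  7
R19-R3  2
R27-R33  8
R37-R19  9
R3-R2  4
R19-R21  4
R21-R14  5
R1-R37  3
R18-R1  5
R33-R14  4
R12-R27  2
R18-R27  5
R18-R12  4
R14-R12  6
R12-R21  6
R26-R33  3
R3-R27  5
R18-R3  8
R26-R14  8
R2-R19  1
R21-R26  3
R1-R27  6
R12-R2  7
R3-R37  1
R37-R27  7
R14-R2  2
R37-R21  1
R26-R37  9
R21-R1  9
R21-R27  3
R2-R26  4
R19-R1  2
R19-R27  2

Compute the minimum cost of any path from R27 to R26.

Settle nodes by increasing distance from R27:
R27: 0
R12: 2  (via R27)
R19: 2  (via R27)
R21: 3  (via R27)
R2: 3  (via R19)
R37: 4  (via R21)
R1: 4  (via R19)
R3: 4  (via R19)
R18: 5  (via R27)
R14: 5  (via R2)
R26: 6  (via R21)
Shortest route: R27 → R21 → R26 = 6 hops' cost.

6 hops' cost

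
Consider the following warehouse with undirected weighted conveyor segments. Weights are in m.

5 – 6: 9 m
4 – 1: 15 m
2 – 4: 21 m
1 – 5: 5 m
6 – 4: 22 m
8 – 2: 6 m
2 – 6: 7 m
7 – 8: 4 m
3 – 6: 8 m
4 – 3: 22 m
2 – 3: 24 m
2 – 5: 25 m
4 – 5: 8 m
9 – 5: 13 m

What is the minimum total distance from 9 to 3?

Running Dijkstra from 9:
9: 0
5: 13  (via 9)
1: 18  (via 5)
4: 21  (via 5)
6: 22  (via 5)
2: 29  (via 6)
3: 30  (via 6)
Shortest route: 9 → 5 → 6 → 3 = 30 m.

30 m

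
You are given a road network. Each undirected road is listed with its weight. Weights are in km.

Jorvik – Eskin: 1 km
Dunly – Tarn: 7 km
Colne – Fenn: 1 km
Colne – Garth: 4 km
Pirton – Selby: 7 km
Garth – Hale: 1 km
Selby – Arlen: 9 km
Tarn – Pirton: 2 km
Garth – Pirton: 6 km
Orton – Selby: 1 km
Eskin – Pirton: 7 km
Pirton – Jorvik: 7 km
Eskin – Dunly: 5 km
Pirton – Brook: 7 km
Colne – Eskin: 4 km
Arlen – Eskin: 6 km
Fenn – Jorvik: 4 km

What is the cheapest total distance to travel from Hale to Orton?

Shortest distances from Hale:
Hale: 0
Garth: 1  (via Hale)
Colne: 5  (via Garth)
Fenn: 6  (via Colne)
Pirton: 7  (via Garth)
Eskin: 9  (via Colne)
Tarn: 9  (via Pirton)
Jorvik: 10  (via Fenn)
Dunly: 14  (via Eskin)
Brook: 14  (via Pirton)
Selby: 14  (via Pirton)
Orton: 15  (via Selby)
Shortest route: Hale–Garth–Pirton–Selby–Orton = 15 km.

15 km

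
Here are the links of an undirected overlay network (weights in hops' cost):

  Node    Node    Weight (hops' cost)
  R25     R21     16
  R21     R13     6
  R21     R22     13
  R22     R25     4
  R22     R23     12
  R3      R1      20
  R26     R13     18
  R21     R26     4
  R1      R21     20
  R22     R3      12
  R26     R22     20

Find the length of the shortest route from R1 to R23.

Shortest distances from R1:
R1: 0
R21: 20  (via R1)
R3: 20  (via R1)
R26: 24  (via R21)
R13: 26  (via R21)
R22: 32  (via R3)
R25: 36  (via R21)
R23: 44  (via R22)
Shortest route: R1 → R3 → R22 → R23 = 44 hops' cost.

44 hops' cost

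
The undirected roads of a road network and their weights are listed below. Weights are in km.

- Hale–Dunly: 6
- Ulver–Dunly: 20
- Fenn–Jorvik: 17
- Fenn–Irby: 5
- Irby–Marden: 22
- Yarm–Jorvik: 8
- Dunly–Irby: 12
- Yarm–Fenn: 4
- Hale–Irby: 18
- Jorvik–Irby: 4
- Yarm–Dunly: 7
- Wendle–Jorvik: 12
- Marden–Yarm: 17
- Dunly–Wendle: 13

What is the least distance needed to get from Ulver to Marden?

44 km

Candidate routes:
Ulver–Dunly–Irby–Marden: 20+12+22 = 54
Ulver–Dunly–Yarm–Fenn–Irby–Marden: 20+7+4+5+22 = 58
Ulver–Dunly–Yarm–Marden: 20+7+17 = 44
The minimum is 44 km via Ulver–Dunly–Yarm–Marden.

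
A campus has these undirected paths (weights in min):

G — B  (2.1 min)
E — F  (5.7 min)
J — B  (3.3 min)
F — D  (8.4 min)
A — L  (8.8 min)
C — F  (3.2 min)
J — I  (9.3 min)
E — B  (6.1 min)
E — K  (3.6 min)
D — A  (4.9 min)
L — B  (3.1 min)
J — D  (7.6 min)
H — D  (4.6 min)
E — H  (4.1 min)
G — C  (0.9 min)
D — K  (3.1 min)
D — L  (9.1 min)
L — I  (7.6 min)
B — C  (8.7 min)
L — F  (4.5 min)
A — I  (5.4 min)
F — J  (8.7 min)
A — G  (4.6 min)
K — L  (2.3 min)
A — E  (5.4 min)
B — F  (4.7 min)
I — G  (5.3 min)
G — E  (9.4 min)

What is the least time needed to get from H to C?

13 min

Running Dijkstra from H:
H: 0
E: 4.1  (via H)
D: 4.6  (via H)
K: 7.7  (via E)
A: 9.5  (via E)
F: 9.8  (via E)
L: 10  (via K)
B: 10.2  (via E)
J: 12.2  (via D)
G: 12.3  (via B)
C: 13  (via F)
Shortest route: H → E → F → C = 13 min.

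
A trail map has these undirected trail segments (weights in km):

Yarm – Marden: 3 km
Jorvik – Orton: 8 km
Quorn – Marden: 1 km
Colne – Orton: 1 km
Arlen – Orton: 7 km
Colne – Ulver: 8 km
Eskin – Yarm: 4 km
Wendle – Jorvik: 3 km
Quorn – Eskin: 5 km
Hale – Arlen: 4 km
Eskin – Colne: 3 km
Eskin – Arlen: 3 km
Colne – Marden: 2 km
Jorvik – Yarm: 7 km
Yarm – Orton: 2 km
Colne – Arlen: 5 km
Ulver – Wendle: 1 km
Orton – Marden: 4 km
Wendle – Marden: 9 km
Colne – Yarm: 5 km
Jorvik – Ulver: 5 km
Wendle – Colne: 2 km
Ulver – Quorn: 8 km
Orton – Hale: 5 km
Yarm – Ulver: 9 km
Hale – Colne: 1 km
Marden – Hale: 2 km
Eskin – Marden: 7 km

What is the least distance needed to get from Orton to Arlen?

Running Dijkstra from Orton:
Orton: 0
Colne: 1  (via Orton)
Hale: 2  (via Colne)
Yarm: 2  (via Orton)
Wendle: 3  (via Colne)
Marden: 3  (via Colne)
Quorn: 4  (via Marden)
Eskin: 4  (via Colne)
Ulver: 4  (via Wendle)
Arlen: 6  (via Colne)
Shortest route: Orton–Colne–Arlen = 6 km.

6 km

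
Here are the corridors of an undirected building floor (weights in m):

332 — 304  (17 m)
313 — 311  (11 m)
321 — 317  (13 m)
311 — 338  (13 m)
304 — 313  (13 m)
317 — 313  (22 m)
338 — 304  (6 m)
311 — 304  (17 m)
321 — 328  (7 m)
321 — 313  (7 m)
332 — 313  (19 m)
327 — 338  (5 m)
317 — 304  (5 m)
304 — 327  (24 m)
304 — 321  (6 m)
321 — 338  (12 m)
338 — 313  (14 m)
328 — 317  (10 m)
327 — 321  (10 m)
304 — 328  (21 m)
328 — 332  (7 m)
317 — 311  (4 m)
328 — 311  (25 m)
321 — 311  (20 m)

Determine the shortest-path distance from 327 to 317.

16 m

Candidate routes:
327 - 338 - 304 - 317: 5+6+5 = 16
327 - 321 - 304 - 317: 10+6+5 = 21
327 - 321 - 317: 10+13 = 23
327 - 338 - 311 - 317: 5+13+4 = 22
Cheapest is 327 - 338 - 304 - 317 at 16 m.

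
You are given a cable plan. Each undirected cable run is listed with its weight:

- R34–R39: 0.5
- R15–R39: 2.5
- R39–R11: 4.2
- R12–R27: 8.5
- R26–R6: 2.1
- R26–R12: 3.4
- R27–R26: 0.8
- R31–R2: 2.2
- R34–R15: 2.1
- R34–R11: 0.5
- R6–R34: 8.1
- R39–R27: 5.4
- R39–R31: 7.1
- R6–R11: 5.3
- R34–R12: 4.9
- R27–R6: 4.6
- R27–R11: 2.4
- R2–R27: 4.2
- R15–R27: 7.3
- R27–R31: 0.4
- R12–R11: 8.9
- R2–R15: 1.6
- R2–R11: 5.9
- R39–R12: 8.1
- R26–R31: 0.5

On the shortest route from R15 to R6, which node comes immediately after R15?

Compare a few routes:
R15–R2–R31–R27–R26–R6: 1.6+2.2+0.4+0.8+2.1 = 7.1
R15–R2–R31–R26–R6: 1.6+2.2+0.5+2.1 = 6.4
Cheapest is R15–R2–R31–R26–R6 at 6.4.
So from R15 the first move is to R2.

R2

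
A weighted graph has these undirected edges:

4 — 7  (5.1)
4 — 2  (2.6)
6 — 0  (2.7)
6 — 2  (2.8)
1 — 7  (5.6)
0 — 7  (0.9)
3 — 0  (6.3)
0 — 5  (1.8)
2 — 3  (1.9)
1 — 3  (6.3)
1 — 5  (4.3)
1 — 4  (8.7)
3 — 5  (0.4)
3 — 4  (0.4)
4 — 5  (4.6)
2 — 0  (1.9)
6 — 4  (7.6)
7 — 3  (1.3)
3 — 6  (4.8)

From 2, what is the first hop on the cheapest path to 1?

3

Enumerating some paths:
2–0–5–1: 1.9+1.8+4.3 = 8
2–4–3–5–1: 2.6+0.4+0.4+4.3 = 7.7
2–3–5–1: 1.9+0.4+4.3 = 6.6
Cheapest is 2–3–5–1 at 6.6.
So from 2 the first move is to 3.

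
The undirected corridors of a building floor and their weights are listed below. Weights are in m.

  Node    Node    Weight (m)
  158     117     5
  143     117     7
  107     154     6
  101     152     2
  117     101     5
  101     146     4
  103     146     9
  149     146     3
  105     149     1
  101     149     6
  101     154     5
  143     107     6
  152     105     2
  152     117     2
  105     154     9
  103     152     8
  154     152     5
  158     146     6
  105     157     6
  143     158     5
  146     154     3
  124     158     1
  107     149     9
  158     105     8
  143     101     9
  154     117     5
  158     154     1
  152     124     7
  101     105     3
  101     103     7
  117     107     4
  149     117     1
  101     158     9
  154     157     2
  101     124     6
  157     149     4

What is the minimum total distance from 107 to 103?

Enumerating some paths:
107 - 117 - 149 - 105 - 152 - 103: 4+1+1+2+8 = 16
107 - 117 - 152 - 101 - 103: 4+2+2+7 = 15
107 - 117 - 152 - 103: 4+2+8 = 14
107 - 117 - 149 - 105 - 101 - 103: 4+1+1+3+7 = 16
The minimum is 14 m via 107 - 117 - 152 - 103.

14 m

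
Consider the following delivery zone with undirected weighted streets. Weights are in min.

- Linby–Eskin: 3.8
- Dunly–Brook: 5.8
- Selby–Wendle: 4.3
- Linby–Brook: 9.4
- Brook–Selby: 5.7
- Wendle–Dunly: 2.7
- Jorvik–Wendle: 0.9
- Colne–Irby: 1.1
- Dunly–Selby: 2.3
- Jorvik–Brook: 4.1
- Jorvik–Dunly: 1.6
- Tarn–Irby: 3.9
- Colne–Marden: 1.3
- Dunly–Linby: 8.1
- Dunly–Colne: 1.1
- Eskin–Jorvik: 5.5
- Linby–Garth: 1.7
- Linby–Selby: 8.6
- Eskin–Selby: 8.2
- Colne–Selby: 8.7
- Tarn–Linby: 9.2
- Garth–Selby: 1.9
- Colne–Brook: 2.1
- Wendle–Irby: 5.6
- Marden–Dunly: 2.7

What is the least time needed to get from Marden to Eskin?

Candidate routes:
Marden–Colne–Dunly–Jorvik–Eskin: 1.3+1.1+1.6+5.5 = 9.5
Marden–Colne–Dunly–Wendle–Jorvik–Eskin: 1.3+1.1+2.7+0.9+5.5 = 11.5
Marden–Dunly–Jorvik–Eskin: 2.7+1.6+5.5 = 9.8
Cheapest is Marden–Colne–Dunly–Jorvik–Eskin at 9.5 min.

9.5 min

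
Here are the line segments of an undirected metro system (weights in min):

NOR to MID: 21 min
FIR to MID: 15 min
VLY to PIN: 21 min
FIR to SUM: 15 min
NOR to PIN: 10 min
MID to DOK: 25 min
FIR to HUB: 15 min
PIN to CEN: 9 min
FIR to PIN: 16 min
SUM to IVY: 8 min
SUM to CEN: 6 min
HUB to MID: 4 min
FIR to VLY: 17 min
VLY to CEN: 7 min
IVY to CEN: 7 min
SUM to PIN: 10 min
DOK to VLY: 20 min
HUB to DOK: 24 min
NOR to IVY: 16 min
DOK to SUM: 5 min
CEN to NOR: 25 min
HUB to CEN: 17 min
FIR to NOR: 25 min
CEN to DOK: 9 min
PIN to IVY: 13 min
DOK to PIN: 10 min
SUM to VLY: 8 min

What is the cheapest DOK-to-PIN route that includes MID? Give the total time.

55 min

Best DOK to MID: DOK–MID costing 25
Best MID to PIN: MID–HUB–CEN–PIN costing 30
Total via MID: 25 + 30 = 55 min.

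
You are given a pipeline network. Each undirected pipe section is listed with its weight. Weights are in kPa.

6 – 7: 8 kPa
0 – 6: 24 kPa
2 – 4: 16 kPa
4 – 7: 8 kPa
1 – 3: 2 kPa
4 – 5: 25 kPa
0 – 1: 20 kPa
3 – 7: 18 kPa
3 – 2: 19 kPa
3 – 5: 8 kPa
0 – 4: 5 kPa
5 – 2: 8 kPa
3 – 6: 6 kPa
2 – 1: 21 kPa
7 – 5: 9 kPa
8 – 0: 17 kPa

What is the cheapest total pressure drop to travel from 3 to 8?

Enumerating some paths:
3 - 5 - 7 - 4 - 0 - 8: 8+9+8+5+17 = 47
3 - 1 - 0 - 8: 2+20+17 = 39
3 - 6 - 0 - 8: 6+24+17 = 47
3 - 6 - 7 - 4 - 0 - 8: 6+8+8+5+17 = 44
The minimum is 39 kPa via 3 - 1 - 0 - 8.

39 kPa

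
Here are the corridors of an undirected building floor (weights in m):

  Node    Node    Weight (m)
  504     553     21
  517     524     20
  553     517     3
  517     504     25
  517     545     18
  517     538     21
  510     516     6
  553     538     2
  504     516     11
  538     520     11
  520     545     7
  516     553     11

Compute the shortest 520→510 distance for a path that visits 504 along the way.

51 m

Best 520 to 504: 520 → 538 → 553 → 504 costing 34
Best 504 to 510: 504 → 516 → 510 costing 17
Total via 504: 34 + 17 = 51 m.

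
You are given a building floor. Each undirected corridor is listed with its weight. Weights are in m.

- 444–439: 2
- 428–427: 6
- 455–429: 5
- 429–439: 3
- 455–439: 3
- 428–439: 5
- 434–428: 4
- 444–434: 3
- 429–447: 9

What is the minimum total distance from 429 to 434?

8 m

Candidate routes:
429–455–439–444–434: 5+3+2+3 = 13
429–439–444–434: 3+2+3 = 8
429–439–428–434: 3+5+4 = 12
Cheapest is 429–439–444–434 at 8 m.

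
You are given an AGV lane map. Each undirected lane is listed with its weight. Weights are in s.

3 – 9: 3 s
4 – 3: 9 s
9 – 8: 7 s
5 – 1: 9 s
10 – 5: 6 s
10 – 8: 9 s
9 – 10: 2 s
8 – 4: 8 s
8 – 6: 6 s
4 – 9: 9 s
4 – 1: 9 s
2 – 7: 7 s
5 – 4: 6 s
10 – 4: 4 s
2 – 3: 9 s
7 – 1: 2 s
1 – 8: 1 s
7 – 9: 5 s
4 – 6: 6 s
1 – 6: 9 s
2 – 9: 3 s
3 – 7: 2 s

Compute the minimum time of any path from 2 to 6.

Settle nodes by increasing distance from 2:
2: 0
9: 3  (via 2)
10: 5  (via 9)
3: 6  (via 9)
7: 7  (via 2)
1: 9  (via 7)
4: 9  (via 10)
8: 10  (via 9)
5: 11  (via 10)
6: 15  (via 4)
Shortest route: 2–9–10–4–6 = 15 s.

15 s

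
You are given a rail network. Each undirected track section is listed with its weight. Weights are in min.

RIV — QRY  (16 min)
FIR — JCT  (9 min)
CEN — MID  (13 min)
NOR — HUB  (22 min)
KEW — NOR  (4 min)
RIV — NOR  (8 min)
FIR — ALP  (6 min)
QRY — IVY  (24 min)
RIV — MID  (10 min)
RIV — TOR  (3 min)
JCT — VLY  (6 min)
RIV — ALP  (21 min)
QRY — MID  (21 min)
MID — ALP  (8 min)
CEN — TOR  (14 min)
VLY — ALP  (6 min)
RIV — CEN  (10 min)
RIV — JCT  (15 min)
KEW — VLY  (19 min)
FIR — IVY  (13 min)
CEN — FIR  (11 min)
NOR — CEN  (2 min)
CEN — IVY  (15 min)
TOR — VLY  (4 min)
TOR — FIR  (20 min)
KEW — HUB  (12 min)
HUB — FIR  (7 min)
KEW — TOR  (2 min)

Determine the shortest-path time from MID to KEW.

15 min

Enumerating some paths:
MID → CEN → NOR → KEW: 13+2+4 = 19
MID → RIV → TOR → KEW: 10+3+2 = 15
The minimum is 15 min via MID → RIV → TOR → KEW.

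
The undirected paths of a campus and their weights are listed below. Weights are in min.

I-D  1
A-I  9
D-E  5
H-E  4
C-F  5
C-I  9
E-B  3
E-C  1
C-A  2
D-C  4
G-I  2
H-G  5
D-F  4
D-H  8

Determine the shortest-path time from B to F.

Compare a few routes:
B → E → C → D → F: 3+1+4+4 = 12
B → E → C → F: 3+1+5 = 9
Cheapest is B → E → C → F at 9 min.

9 min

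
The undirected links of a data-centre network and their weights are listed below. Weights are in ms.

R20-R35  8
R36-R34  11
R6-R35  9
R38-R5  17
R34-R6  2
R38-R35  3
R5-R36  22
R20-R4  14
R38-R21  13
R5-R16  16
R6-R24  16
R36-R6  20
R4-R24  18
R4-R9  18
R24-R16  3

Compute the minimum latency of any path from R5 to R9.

55 ms

Shortest distances from R5:
R5: 0
R16: 16  (via R5)
R38: 17  (via R5)
R24: 19  (via R16)
R35: 20  (via R38)
R36: 22  (via R5)
R20: 28  (via R35)
R6: 29  (via R35)
R21: 30  (via R38)
R34: 31  (via R6)
R4: 37  (via R24)
R9: 55  (via R4)
Shortest route: R5–R16–R24–R4–R9 = 55 ms.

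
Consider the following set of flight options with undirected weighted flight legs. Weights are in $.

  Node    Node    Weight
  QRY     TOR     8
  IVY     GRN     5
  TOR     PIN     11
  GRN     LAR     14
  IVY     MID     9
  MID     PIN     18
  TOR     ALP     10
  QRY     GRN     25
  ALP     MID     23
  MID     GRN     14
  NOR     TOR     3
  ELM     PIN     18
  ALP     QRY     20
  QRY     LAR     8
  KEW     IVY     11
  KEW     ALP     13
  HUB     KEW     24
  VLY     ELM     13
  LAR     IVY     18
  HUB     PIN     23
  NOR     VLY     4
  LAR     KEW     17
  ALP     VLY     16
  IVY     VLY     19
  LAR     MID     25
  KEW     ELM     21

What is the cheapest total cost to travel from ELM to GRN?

Shortest distances from ELM:
ELM: 0
VLY: 13  (via ELM)
NOR: 17  (via VLY)
PIN: 18  (via ELM)
TOR: 20  (via NOR)
KEW: 21  (via ELM)
QRY: 28  (via TOR)
ALP: 29  (via VLY)
IVY: 32  (via VLY)
LAR: 36  (via QRY)
MID: 36  (via PIN)
GRN: 37  (via IVY)
Shortest route: ELM → VLY → IVY → GRN = $37.

$37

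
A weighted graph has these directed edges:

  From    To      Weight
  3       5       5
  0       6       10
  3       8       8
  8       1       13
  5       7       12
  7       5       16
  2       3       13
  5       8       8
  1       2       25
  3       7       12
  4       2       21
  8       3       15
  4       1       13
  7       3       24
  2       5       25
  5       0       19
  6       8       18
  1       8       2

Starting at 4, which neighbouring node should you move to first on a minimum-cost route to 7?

1

Candidate routes:
4 → 2 → 3 → 7: 21+13+12 = 46
4 → 1 → 8 → 3 → 7: 13+2+15+12 = 42
The minimum is 42 via 4 → 1 → 8 → 3 → 7.
So from 4 the first move is to 1.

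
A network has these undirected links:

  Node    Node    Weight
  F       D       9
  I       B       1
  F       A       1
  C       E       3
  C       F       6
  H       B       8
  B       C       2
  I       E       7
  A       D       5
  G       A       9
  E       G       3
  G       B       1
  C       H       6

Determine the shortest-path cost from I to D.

15

Candidate routes:
I–B–G–A–D: 1+1+9+5 = 16
I–B–C–F–A–D: 1+2+6+1+5 = 15
I–B–C–F–D: 1+2+6+9 = 18
I–B–G–E–C–F–A–D: 1+1+3+3+6+1+5 = 20
The minimum is 15 via I–B–C–F–A–D.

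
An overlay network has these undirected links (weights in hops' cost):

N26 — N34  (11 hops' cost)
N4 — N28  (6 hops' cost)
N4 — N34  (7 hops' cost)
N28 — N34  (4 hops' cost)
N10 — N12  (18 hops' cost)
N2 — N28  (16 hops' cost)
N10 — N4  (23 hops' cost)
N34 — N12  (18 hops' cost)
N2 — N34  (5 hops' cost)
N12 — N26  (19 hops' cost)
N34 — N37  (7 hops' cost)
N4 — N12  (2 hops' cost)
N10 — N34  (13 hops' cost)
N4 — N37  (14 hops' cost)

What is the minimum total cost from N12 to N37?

16 hops' cost

Candidate routes:
N12 → N34 → N37: 18+7 = 25
N12 → N4 → N37: 2+14 = 16
N12 → N4 → N28 → N2 → N34 → N37: 2+6+16+5+7 = 36
N12 → N4 → N28 → N34 → N37: 2+6+4+7 = 19
Cheapest is N12 → N4 → N37 at 16 hops' cost.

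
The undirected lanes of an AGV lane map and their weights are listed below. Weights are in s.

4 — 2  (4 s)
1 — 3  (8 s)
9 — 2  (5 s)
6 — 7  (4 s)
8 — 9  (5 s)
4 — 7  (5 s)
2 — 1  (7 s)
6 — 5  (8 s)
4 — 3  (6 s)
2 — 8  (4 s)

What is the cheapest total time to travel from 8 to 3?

14 s

Compare a few routes:
8–9–2–4–3: 5+5+4+6 = 20
8–2–1–3: 4+7+8 = 19
8–2–4–3: 4+4+6 = 14
8–9–2–1–3: 5+5+7+8 = 25
Cheapest is 8–2–4–3 at 14 s.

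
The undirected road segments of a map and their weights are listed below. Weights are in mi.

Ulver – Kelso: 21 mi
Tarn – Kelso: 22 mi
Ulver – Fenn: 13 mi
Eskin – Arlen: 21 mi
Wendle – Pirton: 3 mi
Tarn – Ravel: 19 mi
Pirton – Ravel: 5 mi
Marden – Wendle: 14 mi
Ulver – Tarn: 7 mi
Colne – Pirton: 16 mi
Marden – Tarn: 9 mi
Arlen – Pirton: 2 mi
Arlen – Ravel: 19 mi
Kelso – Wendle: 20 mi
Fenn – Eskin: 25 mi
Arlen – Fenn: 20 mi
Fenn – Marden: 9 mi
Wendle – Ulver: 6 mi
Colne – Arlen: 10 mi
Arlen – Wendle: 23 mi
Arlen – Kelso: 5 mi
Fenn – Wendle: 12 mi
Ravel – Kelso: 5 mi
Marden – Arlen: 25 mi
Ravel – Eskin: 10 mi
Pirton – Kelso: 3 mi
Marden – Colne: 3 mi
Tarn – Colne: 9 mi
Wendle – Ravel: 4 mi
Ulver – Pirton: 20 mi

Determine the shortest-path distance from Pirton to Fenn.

Settle nodes by increasing distance from Pirton:
Pirton: 0
Arlen: 2  (via Pirton)
Wendle: 3  (via Pirton)
Kelso: 3  (via Pirton)
Ravel: 5  (via Pirton)
Ulver: 9  (via Wendle)
Colne: 12  (via Arlen)
Fenn: 15  (via Wendle)
Shortest route: Pirton → Wendle → Fenn = 15 mi.

15 mi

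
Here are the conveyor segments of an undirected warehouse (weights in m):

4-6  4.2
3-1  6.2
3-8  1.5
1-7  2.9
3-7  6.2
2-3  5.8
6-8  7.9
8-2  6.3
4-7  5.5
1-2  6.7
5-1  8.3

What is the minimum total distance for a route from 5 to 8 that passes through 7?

Best 5 to 7: 5 → 1 → 7 costing 11.2
Best 7 to 8: 7 → 3 → 8 costing 7.7
Total via 7: 11.2 + 7.7 = 18.9 m.

18.9 m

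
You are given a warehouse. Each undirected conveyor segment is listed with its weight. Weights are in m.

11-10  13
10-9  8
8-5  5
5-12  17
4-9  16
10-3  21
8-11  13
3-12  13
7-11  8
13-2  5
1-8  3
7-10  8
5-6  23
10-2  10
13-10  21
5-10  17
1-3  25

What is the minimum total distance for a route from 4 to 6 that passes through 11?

78 m

Best 4 to 11: 4–9–10–11 costing 37
Best 11 to 6: 11–8–5–6 costing 41
Total via 11: 37 + 41 = 78 m.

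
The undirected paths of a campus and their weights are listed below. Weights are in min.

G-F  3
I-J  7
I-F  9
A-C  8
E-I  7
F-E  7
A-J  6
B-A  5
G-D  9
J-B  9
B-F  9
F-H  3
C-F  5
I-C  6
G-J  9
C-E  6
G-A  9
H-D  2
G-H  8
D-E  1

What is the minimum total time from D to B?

14 min

Shortest distances from D:
D: 0
E: 1  (via D)
H: 2  (via D)
F: 5  (via H)
C: 7  (via E)
G: 8  (via F)
I: 8  (via E)
B: 14  (via F)
Shortest route: D → H → F → B = 14 min.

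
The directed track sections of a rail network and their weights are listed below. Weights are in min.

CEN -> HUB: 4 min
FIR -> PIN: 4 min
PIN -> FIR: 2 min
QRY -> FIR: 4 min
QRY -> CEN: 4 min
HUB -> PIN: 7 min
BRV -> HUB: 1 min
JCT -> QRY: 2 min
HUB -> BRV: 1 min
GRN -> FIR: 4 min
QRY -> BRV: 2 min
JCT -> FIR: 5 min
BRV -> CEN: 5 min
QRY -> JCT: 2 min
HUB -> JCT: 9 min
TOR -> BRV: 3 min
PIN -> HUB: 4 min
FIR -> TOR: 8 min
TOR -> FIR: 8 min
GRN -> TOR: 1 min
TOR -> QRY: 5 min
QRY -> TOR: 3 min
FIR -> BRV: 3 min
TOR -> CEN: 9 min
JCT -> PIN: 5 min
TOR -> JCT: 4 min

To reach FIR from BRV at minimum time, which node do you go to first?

Candidate routes:
BRV - HUB - JCT - FIR: 1+9+5 = 15
BRV - HUB - PIN - FIR: 1+7+2 = 10
BRV - HUB - JCT - QRY - FIR: 1+9+2+4 = 16
The minimum is 10 min via BRV - HUB - PIN - FIR.
So from BRV the first move is to HUB.

HUB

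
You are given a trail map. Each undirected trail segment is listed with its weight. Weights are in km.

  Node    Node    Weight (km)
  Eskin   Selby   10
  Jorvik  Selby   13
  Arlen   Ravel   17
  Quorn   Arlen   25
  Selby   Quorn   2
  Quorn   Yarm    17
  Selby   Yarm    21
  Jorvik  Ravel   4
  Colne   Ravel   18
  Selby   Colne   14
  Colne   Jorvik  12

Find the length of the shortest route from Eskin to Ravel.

27 km

Candidate routes:
Eskin → Selby → Colne → Ravel: 10+14+18 = 42
Eskin → Selby → Colne → Jorvik → Ravel: 10+14+12+4 = 40
Eskin → Selby → Jorvik → Ravel: 10+13+4 = 27
Eskin → Selby → Jorvik → Colne → Ravel: 10+13+12+18 = 53
Cheapest is Eskin → Selby → Jorvik → Ravel at 27 km.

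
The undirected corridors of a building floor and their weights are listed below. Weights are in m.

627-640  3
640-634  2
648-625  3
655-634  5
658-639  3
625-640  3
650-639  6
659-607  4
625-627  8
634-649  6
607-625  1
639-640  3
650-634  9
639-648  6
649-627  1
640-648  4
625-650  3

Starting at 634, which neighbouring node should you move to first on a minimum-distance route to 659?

Enumerating some paths:
634 → 649 → 627 → 640 → 625 → 607 → 659: 6+1+3+3+1+4 = 18
634 → 640 → 625 → 607 → 659: 2+3+1+4 = 10
634 → 640 → 648 → 625 → 607 → 659: 2+4+3+1+4 = 14
634 → 650 → 625 → 607 → 659: 9+3+1+4 = 17
Cheapest is 634 → 640 → 625 → 607 → 659 at 10 m.
So from 634 the first move is to 640.

640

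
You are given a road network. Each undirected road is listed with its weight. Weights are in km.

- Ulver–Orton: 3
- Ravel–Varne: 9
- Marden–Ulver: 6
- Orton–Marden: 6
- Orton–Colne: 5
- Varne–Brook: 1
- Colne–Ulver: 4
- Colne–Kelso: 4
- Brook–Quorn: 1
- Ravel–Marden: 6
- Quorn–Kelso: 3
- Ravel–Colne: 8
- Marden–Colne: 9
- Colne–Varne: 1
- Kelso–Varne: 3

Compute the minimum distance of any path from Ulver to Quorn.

Candidate routes:
Ulver - Orton - Colne - Varne - Brook - Quorn: 3+5+1+1+1 = 11
Ulver - Colne - Varne - Brook - Quorn: 4+1+1+1 = 7
Cheapest is Ulver - Colne - Varne - Brook - Quorn at 7 km.

7 km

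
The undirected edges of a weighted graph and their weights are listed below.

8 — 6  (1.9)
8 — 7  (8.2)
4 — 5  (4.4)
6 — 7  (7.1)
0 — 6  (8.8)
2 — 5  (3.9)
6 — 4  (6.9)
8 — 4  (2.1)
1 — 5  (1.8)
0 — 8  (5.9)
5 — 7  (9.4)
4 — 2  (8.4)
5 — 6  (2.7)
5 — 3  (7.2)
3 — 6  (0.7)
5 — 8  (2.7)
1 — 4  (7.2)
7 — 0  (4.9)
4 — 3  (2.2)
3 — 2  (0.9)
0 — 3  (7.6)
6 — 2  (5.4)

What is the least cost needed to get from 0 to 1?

Candidate routes:
0 → 3 → 6 → 5 → 1: 7.6+0.7+2.7+1.8 = 12.8
0 → 8 → 6 → 5 → 1: 5.9+1.9+2.7+1.8 = 12.3
0 → 8 → 5 → 1: 5.9+2.7+1.8 = 10.4
The minimum is 10.4 via 0 → 8 → 5 → 1.

10.4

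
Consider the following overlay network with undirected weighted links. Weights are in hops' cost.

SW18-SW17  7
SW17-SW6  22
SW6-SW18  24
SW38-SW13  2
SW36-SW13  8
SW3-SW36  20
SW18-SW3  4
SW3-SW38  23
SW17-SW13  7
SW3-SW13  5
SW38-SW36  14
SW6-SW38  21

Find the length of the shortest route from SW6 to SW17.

22 hops' cost

Running Dijkstra from SW6:
SW6: 0
SW38: 21  (via SW6)
SW17: 22  (via SW6)
Shortest route: SW6 → SW17 = 22 hops' cost.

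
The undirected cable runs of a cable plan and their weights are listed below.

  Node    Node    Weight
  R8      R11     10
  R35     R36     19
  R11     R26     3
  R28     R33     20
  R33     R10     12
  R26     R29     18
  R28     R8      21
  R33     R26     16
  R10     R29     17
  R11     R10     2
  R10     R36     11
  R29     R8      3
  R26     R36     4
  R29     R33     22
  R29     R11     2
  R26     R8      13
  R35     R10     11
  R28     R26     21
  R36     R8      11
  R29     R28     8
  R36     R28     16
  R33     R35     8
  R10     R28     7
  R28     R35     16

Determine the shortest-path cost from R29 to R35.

15

Shortest distances from R29:
R29: 0
R11: 2  (via R29)
R8: 3  (via R29)
R10: 4  (via R11)
R26: 5  (via R11)
R28: 8  (via R29)
R36: 9  (via R26)
R35: 15  (via R10)
Shortest route: R29 → R11 → R10 → R35 = 15.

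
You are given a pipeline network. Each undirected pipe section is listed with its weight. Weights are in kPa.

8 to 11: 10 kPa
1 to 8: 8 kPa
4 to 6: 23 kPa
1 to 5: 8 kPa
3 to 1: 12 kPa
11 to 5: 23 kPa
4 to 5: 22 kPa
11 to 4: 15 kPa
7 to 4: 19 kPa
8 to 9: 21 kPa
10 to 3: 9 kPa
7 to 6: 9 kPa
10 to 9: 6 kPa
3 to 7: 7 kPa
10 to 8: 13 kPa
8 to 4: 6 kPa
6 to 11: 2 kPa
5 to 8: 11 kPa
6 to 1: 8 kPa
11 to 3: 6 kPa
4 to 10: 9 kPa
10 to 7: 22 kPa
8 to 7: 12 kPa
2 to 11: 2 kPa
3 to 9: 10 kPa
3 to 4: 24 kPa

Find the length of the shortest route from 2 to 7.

13 kPa

Compare a few routes:
2 - 11 - 8 - 7: 2+10+12 = 24
2 - 11 - 3 - 7: 2+6+7 = 15
2 - 11 - 6 - 7: 2+2+9 = 13
2 - 11 - 6 - 1 - 3 - 7: 2+2+8+12+7 = 31
Cheapest is 2 - 11 - 6 - 7 at 13 kPa.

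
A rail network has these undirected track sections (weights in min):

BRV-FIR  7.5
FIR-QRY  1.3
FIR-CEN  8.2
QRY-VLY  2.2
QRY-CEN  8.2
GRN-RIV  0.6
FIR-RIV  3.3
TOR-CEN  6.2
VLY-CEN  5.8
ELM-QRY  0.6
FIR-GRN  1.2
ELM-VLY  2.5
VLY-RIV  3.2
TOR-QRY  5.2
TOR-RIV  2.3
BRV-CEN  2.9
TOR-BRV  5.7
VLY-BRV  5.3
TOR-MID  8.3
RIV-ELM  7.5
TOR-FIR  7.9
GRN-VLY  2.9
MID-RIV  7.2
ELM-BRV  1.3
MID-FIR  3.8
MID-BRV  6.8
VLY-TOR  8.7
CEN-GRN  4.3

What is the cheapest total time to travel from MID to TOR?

Settle nodes by increasing distance from MID:
MID: 0
FIR: 3.8  (via MID)
GRN: 5  (via FIR)
QRY: 5.1  (via FIR)
RIV: 5.6  (via GRN)
ELM: 5.7  (via QRY)
BRV: 6.8  (via MID)
VLY: 7.3  (via QRY)
TOR: 7.9  (via RIV)
Shortest route: MID–FIR–GRN–RIV–TOR = 7.9 min.

7.9 min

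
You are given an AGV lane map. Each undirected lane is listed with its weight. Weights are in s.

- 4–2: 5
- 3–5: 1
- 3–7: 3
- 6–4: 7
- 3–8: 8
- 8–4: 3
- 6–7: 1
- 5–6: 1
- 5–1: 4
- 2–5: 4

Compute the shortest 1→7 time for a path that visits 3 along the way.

Shortest 1→3: 1–5–3 = 5
Best 3 to 7: 3–7 costing 3
Total via 3: 5 + 3 = 8 s.

8 s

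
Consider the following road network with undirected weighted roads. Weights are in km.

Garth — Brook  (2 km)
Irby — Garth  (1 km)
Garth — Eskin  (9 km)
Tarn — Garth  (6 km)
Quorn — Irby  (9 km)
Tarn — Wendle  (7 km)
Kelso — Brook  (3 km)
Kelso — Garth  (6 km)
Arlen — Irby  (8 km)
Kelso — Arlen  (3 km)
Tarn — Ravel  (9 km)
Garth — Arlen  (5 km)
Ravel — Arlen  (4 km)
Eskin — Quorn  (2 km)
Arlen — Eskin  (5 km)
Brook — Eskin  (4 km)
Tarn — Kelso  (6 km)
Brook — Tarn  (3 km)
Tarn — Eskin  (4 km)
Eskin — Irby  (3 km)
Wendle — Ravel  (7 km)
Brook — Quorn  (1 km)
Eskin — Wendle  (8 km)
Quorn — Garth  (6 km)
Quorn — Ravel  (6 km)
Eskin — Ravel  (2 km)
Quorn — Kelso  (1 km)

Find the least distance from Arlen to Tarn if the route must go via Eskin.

9 km

Best Arlen to Eskin: Arlen–Eskin costing 5
Shortest Eskin→Tarn: Eskin–Tarn = 4
Total via Eskin: 5 + 4 = 9 km.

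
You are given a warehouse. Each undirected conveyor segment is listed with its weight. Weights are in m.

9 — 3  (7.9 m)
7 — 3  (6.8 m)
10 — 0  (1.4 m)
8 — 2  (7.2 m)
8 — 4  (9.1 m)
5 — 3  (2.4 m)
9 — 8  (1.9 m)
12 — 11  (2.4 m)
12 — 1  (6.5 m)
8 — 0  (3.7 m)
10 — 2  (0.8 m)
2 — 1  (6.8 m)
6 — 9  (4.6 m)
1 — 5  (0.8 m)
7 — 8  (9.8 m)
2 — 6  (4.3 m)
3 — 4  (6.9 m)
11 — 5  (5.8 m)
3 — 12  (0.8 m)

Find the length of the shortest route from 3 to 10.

10.8 m

Settle nodes by increasing distance from 3:
3: 0
12: 0.8  (via 3)
5: 2.4  (via 3)
1: 3.2  (via 5)
11: 3.2  (via 12)
7: 6.8  (via 3)
4: 6.9  (via 3)
9: 7.9  (via 3)
8: 9.8  (via 9)
2: 10  (via 1)
10: 10.8  (via 2)
Shortest route: 3–5–1–2–10 = 10.8 m.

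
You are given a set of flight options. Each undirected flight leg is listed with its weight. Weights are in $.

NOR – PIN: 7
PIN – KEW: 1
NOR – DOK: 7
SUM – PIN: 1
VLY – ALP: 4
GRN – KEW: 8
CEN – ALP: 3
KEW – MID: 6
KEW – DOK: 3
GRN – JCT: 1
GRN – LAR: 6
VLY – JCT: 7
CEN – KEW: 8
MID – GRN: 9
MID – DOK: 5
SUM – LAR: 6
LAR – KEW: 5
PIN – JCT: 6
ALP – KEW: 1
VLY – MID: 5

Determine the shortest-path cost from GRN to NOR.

$14

Compare a few routes:
GRN → JCT → PIN → KEW → DOK → NOR: 1+6+1+3+7 = 18
GRN → KEW → PIN → NOR: 8+1+7 = 16
GRN → JCT → PIN → NOR: 1+6+7 = 14
GRN → KEW → DOK → NOR: 8+3+7 = 18
The minimum is $14 via GRN → JCT → PIN → NOR.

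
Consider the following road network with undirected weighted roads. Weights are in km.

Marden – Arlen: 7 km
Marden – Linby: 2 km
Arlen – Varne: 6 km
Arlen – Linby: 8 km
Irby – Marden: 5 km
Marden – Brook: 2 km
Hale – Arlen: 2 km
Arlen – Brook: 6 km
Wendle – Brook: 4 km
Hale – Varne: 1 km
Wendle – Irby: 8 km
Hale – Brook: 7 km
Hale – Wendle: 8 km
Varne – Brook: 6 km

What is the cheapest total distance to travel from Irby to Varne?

13 km

Running Dijkstra from Irby:
Irby: 0
Marden: 5  (via Irby)
Linby: 7  (via Marden)
Brook: 7  (via Marden)
Wendle: 8  (via Irby)
Arlen: 12  (via Marden)
Varne: 13  (via Brook)
Shortest route: Irby → Marden → Brook → Varne = 13 km.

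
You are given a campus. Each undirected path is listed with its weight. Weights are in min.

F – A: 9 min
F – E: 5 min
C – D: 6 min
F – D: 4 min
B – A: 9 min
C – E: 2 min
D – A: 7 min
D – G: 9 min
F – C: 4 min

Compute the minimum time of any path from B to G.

25 min

Settle nodes by increasing distance from B:
B: 0
A: 9  (via B)
D: 16  (via A)
F: 18  (via A)
C: 22  (via D)
E: 23  (via F)
G: 25  (via D)
Shortest route: B → A → D → G = 25 min.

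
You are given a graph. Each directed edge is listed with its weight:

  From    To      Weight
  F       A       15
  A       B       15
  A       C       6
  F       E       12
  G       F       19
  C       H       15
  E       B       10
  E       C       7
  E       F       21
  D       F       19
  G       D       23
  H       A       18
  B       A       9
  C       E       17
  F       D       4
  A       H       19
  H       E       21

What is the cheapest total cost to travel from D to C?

Settle nodes by increasing distance from D:
D: 0
F: 19  (via D)
E: 31  (via F)
A: 34  (via F)
C: 38  (via E)
Shortest route: D–F–E–C = 38.

38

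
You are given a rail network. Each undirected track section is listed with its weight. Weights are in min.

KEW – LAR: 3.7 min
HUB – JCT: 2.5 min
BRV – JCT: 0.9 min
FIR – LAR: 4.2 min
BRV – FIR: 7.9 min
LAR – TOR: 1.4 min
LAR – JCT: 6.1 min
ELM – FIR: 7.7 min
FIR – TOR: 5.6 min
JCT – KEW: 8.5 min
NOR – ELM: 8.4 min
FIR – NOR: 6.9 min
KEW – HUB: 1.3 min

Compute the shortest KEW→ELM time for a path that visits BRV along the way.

Shortest KEW→BRV: KEW → HUB → JCT → BRV = 4.7
Shortest BRV→ELM: BRV → FIR → ELM = 15.6
Total via BRV: 4.7 + 15.6 = 20.3 min.

20.3 min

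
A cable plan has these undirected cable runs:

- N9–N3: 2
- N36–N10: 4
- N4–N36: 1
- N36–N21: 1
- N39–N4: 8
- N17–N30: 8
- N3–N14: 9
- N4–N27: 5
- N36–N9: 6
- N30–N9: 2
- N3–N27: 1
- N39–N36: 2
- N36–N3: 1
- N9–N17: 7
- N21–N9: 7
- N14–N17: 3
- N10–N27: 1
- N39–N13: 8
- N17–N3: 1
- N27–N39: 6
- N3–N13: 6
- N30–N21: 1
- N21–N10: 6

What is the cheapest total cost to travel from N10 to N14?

6

Running Dijkstra from N10:
N10: 0
N27: 1  (via N10)
N3: 2  (via N27)
N36: 3  (via N3)
N17: 3  (via N3)
N21: 4  (via N36)
N9: 4  (via N3)
N4: 4  (via N36)
N39: 5  (via N36)
N30: 5  (via N21)
N14: 6  (via N17)
Shortest route: N10 → N27 → N3 → N17 → N14 = 6.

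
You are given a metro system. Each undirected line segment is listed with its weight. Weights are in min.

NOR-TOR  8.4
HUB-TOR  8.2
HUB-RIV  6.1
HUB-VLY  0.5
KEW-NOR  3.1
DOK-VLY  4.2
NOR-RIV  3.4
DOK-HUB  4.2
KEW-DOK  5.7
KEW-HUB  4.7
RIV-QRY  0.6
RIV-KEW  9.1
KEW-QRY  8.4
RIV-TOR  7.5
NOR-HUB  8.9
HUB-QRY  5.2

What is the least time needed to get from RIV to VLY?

Compare a few routes:
RIV - QRY - HUB - VLY: 0.6+5.2+0.5 = 6.3
RIV - HUB - VLY: 6.1+0.5 = 6.6
The minimum is 6.3 min via RIV - QRY - HUB - VLY.

6.3 min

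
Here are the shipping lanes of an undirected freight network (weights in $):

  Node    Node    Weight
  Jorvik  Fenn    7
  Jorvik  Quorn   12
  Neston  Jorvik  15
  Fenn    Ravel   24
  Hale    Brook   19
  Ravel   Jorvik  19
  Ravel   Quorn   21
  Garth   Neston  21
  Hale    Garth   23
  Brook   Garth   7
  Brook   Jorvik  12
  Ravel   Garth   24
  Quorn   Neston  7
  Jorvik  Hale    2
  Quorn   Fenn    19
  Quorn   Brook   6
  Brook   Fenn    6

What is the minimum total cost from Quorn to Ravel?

$21

Shortest distances from Quorn:
Quorn: 0
Brook: 6  (via Quorn)
Neston: 7  (via Quorn)
Jorvik: 12  (via Quorn)
Fenn: 12  (via Brook)
Garth: 13  (via Brook)
Hale: 14  (via Jorvik)
Ravel: 21  (via Quorn)
Shortest route: Quorn → Ravel = $21.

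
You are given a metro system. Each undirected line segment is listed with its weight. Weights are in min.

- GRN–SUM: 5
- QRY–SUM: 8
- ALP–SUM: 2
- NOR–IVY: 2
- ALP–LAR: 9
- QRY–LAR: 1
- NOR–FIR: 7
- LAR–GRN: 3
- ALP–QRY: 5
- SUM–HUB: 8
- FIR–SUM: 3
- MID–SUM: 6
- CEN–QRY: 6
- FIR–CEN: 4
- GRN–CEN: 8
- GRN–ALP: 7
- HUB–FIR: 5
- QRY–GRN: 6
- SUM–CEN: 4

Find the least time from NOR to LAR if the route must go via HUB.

Shortest NOR→HUB: NOR → FIR → HUB = 12
Best HUB to LAR: HUB → SUM → GRN → LAR costing 16
Total via HUB: 12 + 16 = 28 min.

28 min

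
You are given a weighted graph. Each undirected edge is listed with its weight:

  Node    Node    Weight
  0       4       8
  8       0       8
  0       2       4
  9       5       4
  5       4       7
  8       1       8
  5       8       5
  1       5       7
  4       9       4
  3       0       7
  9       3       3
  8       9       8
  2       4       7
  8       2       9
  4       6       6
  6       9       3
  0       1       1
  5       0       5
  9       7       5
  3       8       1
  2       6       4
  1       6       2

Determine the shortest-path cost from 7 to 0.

Candidate routes:
7 - 9 - 5 - 0: 5+4+5 = 14
7 - 9 - 6 - 1 - 0: 5+3+2+1 = 11
Cheapest is 7 - 9 - 6 - 1 - 0 at 11.

11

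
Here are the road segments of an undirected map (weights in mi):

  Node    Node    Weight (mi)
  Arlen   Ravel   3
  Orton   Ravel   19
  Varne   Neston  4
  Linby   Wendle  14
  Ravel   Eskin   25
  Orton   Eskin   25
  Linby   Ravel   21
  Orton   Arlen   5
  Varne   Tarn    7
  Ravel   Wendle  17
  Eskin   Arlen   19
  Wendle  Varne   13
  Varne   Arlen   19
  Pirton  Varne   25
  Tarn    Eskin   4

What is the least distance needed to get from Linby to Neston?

31 mi

Running Dijkstra from Linby:
Linby: 0
Wendle: 14  (via Linby)
Ravel: 21  (via Linby)
Arlen: 24  (via Ravel)
Varne: 27  (via Wendle)
Orton: 29  (via Arlen)
Neston: 31  (via Varne)
Shortest route: Linby–Wendle–Varne–Neston = 31 mi.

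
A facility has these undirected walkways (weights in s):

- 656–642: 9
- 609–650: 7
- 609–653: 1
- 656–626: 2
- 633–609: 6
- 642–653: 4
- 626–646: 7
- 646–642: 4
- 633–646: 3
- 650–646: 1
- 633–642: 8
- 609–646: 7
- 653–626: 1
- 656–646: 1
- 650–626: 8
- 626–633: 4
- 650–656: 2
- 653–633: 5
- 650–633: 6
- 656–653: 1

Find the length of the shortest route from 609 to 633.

6 s

Enumerating some paths:
609–653–626–656–646–633: 1+1+2+1+3 = 8
609–633: 6 = 6
609–653–656–626–633: 1+1+2+4 = 8
609–653–656–650–646–633: 1+1+2+1+3 = 8
Cheapest is 609–633 at 6 s.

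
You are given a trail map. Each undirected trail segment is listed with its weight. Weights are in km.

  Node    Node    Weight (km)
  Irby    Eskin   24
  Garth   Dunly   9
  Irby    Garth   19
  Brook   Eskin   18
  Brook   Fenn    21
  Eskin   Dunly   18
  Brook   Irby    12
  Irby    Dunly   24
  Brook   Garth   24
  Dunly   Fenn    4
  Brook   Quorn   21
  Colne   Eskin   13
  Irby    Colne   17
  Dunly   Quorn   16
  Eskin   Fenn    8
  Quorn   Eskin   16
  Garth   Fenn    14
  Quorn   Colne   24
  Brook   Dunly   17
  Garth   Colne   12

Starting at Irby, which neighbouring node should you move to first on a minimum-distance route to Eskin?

Eskin

Enumerating some paths:
Irby–Brook–Eskin: 12+18 = 30
Irby–Dunly–Fenn–Eskin: 24+4+8 = 36
Irby–Eskin: 24 = 24
Irby–Colne–Eskin: 17+13 = 30
The minimum is 24 km via Irby–Eskin.
So from Irby the first move is to Eskin.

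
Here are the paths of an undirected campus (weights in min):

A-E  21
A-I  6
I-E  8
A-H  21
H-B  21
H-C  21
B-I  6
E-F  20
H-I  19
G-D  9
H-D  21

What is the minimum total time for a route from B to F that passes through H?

Best B to H: B → H costing 21
Shortest H→F: H → I → E → F = 47
Total via H: 21 + 47 = 68 min.

68 min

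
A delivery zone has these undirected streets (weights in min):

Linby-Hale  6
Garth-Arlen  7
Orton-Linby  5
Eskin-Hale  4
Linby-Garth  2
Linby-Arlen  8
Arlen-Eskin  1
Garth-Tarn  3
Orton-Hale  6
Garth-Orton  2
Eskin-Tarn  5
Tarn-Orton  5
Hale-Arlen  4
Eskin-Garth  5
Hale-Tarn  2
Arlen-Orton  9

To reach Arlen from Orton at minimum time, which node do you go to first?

Garth

Compare a few routes:
Orton–Garth–Arlen: 2+7 = 9
Orton–Garth–Eskin–Arlen: 2+5+1 = 8
Cheapest is Orton–Garth–Eskin–Arlen at 8 min.
So from Orton the first move is to Garth.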